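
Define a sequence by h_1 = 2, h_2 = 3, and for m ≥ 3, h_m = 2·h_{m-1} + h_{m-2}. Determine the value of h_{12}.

h_3 = 8;  h_4 = 19;  h_5 = 46;  h_6 = 111;  h_7 = 268;  h_8 = 647;  h_9 = 1562;  h_{10} = 3771;  h_{11} = 9104;  h_{12} = 21979.

21979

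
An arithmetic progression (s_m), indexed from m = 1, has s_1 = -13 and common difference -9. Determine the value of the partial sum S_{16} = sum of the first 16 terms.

s_m = -13 + (m - 1)·(-9).
s_{16} = -148; S = 16·(-13 + (-148))/2 = -1288.

-1288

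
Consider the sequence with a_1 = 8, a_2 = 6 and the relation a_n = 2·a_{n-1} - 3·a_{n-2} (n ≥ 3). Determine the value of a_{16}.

-11058

a_3 = -12, a_4 = -42, a_5 = -48, …, a_{13} = 3552, a_{14} = 10254, a_{15} = 9852, a_{16} = -11058.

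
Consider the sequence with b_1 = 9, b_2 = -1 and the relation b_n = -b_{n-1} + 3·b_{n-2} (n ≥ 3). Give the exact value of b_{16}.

-957919

Applying the relation repeatedly:
b_3 = 28  b_4 = -31  b_5 = 115  …  b_{13} = 78601  b_{14} = -180529  b_{15} = 416332  b_{16} = -957919.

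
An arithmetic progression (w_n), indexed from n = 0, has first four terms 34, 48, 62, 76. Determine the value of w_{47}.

Common difference d = 14.
w_n = 34 + (n - 0)·14.
w_{47} = 34 + 47·14 = 692.

692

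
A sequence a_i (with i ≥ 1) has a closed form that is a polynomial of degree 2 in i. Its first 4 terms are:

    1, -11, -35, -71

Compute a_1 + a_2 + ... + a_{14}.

-5446

1st diffs: -12, -24, -36.
2nd diffs: -12, -12 (constant).
Newton forward-difference form: a_i = 1 + (-12)·C(i-1,1) + (-12)·C(i-1,2).
Continuing: …, -119, -179, -251, -335, …, a_{14} = -1091.
Summing i = 1..14 (14 terms) gives -5446.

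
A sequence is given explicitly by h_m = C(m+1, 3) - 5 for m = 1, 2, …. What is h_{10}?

C(11, 3) = 165, so h_{10} = 160.

160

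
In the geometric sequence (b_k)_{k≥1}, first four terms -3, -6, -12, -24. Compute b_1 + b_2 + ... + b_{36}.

Common ratio r = 2.
b_k = (-3)·2^(k-1).
S = (-3)·(2^36 - 1)/(2 - 1) = (-3)·(68719476736 - 1)/(1) = -206158430205.

-206158430205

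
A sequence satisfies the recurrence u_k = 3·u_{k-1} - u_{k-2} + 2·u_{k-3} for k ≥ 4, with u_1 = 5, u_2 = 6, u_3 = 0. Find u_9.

1580

Compute successive terms:
u_4 = 4; u_5 = 24; u_6 = 68; u_7 = 188; u_8 = 544; u_9 = 1580.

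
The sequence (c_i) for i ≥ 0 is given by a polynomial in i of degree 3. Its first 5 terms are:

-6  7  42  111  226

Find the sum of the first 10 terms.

5685

1st diffs: 13, 35, 69, 115.
2nd diffs: 22, 34, 46.
3rd diffs: 12, 12 (constant).
Newton forward-difference form: c_i = -6 + 13·C(i,1) + 22·C(i,2) + 12·C(i,3).
Continuing: …, 399, 642, 967, 1386, …, c_9 = 1911.
Summing i = 0..9 (10 terms) gives 5685.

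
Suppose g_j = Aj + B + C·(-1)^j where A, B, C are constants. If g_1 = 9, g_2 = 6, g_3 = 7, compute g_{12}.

-4

Write the equations: A + B - C = 9; 2A + B + C = 6; 3A + B - C = 7.
Subtracting the first from the second: A + 2C = -3.
Subtracting the second from the third: A - 2C = 1.
Solving: C = -1, A = -1, then B = 9.
Therefore g_{12} = -12 + 9 + (-1)·1 = -4.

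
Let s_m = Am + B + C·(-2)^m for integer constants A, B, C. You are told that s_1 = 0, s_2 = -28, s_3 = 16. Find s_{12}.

-16436

Write the equations: A + B - 2C = 0; 2A + B + 4C = -28; 3A + B - 8C = 16.
Subtracting the first from the second: A + 6C = -28.
Subtracting the second from the third: A - 12C = 44.
Solving: C = -4, A = -4, then B = -4.
Hence s_{12} = -4·12 + (-4) + (-4)·4096 = -16436.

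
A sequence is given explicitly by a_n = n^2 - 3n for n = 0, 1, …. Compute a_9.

54

a_9 = 1·9^2 - 3·9 = 54.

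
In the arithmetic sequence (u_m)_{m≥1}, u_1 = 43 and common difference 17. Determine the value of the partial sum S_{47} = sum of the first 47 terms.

20398

u_m = 43 + (m - 1)·17.
u_{47} = 825; S = 47·(43 + 825)/2 = 20398.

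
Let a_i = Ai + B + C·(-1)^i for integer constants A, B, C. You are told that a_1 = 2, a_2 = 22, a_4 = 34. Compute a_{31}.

Plug in i = 1, 2, 4: A + B - C = 2; 2A + B + C = 22; 4A + B + C = 34.
Subtracting the first from the second: A + 2C = 20.
Subtracting the second from the third: 2A = 12.
Solving: C = 7, A = 6, then B = 3.
So a_i = 6·i + 3 + 7·(-1)^i; at i=31 this is 182.

182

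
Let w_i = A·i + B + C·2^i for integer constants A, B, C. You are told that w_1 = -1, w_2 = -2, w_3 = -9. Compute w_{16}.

Write the equations: A + B + 2C = -1; 2A + B + 4C = -2; 3A + B + 8C = -9.
Subtracting the first from the second: A + 2C = -1.
Subtracting the second from the third: A + 4C = -7.
Solving: C = -3, A = 5, then B = 0.
Therefore w_{16} = 80 + 0 + (-3)·65536 = -196528.

-196528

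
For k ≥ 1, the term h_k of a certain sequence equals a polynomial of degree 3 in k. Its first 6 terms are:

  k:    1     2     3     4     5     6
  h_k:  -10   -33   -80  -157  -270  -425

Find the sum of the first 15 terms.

-21675

1st diffs: -23, -47, -77, -113, -155.
2nd diffs: -24, -30, -36, -42.
3rd diffs: -6, -6, -6 (constant).
Newton forward-difference form: h_k = -10 + (-23)·C(k-1,1) + (-24)·C(k-1,2) + (-6)·C(k-1,3).
Continuing: …, -628, -885, -1202, -1585, …, h_{15} = -4700.
Summing k = 1..15 (15 terms) gives -21675.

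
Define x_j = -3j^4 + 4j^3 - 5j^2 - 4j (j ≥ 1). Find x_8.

x_8 = -3·8^4 + 4·8^3 - 5·8^2 - 4·8 = -10592.

-10592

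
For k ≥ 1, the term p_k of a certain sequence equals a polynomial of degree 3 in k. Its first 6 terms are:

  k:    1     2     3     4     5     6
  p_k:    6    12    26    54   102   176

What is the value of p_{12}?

1st diffs: 6, 14, 28, 48, 74.
2nd diffs: 8, 14, 20, 26.
3rd diffs: 6, 6, 6 (constant).
Newton forward-difference form: p_k = 6 + 6·C(k-1,1) + 8·C(k-1,2) + 6·C(k-1,3).
At k = 12: k-1 = 11, so p_{12} = 6 + 66 + 440 + 990 = 1502.

1502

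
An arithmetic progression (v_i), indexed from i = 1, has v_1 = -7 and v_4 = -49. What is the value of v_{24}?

Common difference d = (-49 - (-7)) / (4 - 1) = -14.
v_i = -7 + (i - 1)·(-14).
v_{24} = -7 + 23·(-14) = -329.

-329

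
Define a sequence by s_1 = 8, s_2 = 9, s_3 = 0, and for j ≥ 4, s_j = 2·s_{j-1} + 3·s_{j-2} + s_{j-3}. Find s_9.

Applying the relation repeatedly:
s_4 = 35;  s_5 = 79;  s_6 = 263;  s_7 = 798;  s_8 = 2464;  s_9 = 7585.

7585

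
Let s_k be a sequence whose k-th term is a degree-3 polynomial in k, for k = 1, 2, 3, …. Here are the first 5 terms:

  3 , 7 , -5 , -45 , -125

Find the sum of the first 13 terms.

-12805

1st diffs: 4, -12, -40, -80.
2nd diffs: -16, -28, -40.
3rd diffs: -12, -12 (constant).
Newton forward-difference form: s_k = 3 + 4·C(k-1,1) + (-16)·C(k-1,2) + (-12)·C(k-1,3).
Continuing: …, -257, -453, -725, -1085, …, s_{13} = -3645.
Summing k = 1..13 (13 terms) gives -12805.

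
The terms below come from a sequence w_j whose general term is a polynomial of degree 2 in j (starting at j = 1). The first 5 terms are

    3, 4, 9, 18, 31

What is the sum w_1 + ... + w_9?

399

1st diffs: 1, 5, 9, 13.
2nd diffs: 4, 4, 4 (constant).
Newton forward-difference form: w_j = 3 + 1·C(j-1,1) + 4·C(j-1,2).
Continuing: 48, 69, 94, 123.
Summing j = 1..9 (9 terms) gives 399.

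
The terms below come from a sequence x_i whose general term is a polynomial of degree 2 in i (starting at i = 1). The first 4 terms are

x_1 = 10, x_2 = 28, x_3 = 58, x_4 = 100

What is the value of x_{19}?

2170

1st diffs: 18, 30, 42.
2nd diffs: 12, 12 (constant).
Newton forward-difference form: x_i = 10 + 18·C(i-1,1) + 12·C(i-1,2).
At i = 19: i-1 = 18, so x_{19} = 10 + 324 + 1836 = 2170.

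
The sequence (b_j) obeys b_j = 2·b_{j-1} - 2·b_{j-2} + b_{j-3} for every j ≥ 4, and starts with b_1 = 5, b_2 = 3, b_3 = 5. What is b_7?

5

Applying the relation repeatedly:
b_4 = 9, b_5 = 11, b_6 = 9, b_7 = 5.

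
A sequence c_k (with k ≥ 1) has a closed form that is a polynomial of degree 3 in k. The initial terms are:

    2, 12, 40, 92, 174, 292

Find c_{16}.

4772

1st diffs: 10, 28, 52, 82, 118.
2nd diffs: 18, 24, 30, 36.
3rd diffs: 6, 6, 6 (constant).
So c_k = k^3 + 3k^2 - 6k + 4.
Evaluating at k = 16 gives c_{16} = 4772.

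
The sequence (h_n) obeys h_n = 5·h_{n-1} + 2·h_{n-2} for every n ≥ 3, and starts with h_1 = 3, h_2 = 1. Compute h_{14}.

1144183249

Compute successive terms:
h_3 = 11, h_4 = 57, h_5 = 307, …, h_{11} = 7379371, h_{12} = 39644057, h_{13} = 212979027, h_{14} = 1144183249.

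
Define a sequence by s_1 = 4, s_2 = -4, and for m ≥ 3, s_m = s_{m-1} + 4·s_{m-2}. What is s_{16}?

727996

Step forward from the initial values:
s_3 = 12  s_4 = -4  s_5 = 44  …  s_{13} = 44204  s_{14} = 110236  s_{15} = 287052  s_{16} = 727996.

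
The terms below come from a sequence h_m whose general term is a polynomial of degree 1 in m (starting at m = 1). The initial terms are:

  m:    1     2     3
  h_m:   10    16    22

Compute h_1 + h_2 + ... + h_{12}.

516

1st diffs: 6, 6 (constant).
So h_m = 6m + 4.
Continuing: …, 28, 34, 40, 46, …, h_{12} = 76.
Summing m = 1..12 (12 terms) gives 516.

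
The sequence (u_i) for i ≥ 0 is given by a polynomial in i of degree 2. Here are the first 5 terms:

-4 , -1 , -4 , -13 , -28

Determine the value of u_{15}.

1st diffs: 3, -3, -9, -15.
2nd diffs: -6, -6, -6 (constant).
Newton forward-difference form: u_i = -4 + 3·C(i,1) + (-6)·C(i,2).
At i = 15: i = 15, so u_{15} = -4 + 45 - 630 = -589.

-589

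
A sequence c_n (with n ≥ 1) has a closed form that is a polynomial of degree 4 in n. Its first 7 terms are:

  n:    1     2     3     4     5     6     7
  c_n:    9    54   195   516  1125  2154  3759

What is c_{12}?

27564

1st diffs: 45, 141, 321, 609, 1029, 1605.
2nd diffs: 96, 180, 288, 420, 576.
3rd diffs: 84, 108, 132, 156.
4th diffs: 24, 24, 24 (constant).
So c_n = n^4 + 4n^3 - n^2 + 5n.
Evaluating at n = 12 gives c_{12} = 27564.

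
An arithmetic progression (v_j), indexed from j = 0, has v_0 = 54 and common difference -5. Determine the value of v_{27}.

-81

v_j = 54 + (j - 0)·(-5).
v_{27} = 54 + 27·(-5) = -81.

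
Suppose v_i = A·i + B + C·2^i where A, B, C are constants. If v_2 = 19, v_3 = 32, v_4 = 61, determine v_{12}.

The three given values yield: 2A + B + 4C = 19; 3A + B + 8C = 32; 4A + B + 16C = 61.
Subtracting the first from the second: A + 4C = 13.
Subtracting the second from the third: A + 8C = 29.
Solving: C = 4, A = -3, then B = 9.
Therefore v_{12} = -36 + 9 + 4·4096 = 16357.

16357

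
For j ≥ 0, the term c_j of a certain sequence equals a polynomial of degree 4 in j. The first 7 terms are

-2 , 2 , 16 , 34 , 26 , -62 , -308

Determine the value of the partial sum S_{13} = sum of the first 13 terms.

1st diffs: 4, 14, 18, -8, -88, -246.
2nd diffs: 10, 4, -26, -80, -158.
3rd diffs: -6, -30, -54, -78.
4th diffs: -24, -24, -24 (constant).
Newton forward-difference form: c_j = -2 + 4·C(j,1) + 10·C(j,2) + (-6)·C(j,3) + (-24)·C(j,4).
Continuing: …, -814, -1706, -3134, -5272, …, c_{12} = -12494.
Summing j = 0..12 (13 terms) gives -32032.

-32032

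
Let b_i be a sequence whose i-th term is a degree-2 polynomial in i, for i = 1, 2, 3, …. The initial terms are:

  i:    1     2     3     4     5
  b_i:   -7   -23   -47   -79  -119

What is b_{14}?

1st diffs: -16, -24, -32, -40.
2nd diffs: -8, -8, -8 (constant).
Newton forward-difference form: b_i = -7 + (-16)·C(i-1,1) + (-8)·C(i-1,2).
At i = 14: i-1 = 13, so b_{14} = -7 - 208 - 624 = -839.

-839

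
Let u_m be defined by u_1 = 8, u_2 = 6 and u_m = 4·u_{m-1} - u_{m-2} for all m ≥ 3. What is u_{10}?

Compute successive terms:
u_3 = 16; u_4 = 58; u_5 = 216; u_6 = 806; u_7 = 3008; u_8 = 11226; u_9 = 41896; u_{10} = 156358.

156358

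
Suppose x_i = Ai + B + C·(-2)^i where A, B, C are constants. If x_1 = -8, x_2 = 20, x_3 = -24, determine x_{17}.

-524224

The three given values yield: A + B - 2C = -8; 2A + B + 4C = 20; 3A + B - 8C = -24.
Subtracting the first from the second: A + 6C = 28.
Subtracting the second from the third: A - 12C = -44.
Solving: C = 4, A = 4, then B = -4.
Therefore x_{17} = 68 + (-4) + 4·(-131072) = -524224.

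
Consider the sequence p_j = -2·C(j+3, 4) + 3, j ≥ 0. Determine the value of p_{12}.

C(15, 4) = 1365, so p_{12} = -2727.

-2727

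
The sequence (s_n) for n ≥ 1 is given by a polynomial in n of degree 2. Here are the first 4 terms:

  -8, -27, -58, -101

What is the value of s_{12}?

1st diffs: -19, -31, -43.
2nd diffs: -12, -12 (constant).
Newton forward-difference form: s_n = -8 + (-19)·C(n-1,1) + (-12)·C(n-1,2).
At n = 12: n-1 = 11, so s_{12} = -8 - 209 - 660 = -877.

-877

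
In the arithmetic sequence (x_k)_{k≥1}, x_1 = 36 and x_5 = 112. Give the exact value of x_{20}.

Common difference d = (112 - 36) / (5 - 1) = 19.
x_k = 36 + (k - 1)·19.
x_{20} = 36 + 19·19 = 397.

397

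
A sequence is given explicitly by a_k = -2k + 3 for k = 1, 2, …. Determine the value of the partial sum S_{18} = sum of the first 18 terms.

-288

Over k = 1..18: Σk = 171.
Total = (-2)·171 + (3)·18 = -288.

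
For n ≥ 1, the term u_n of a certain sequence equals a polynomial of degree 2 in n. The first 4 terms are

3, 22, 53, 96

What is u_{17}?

1st diffs: 19, 31, 43.
2nd diffs: 12, 12 (constant).
Newton forward-difference form: u_n = 3 + 19·C(n-1,1) + 12·C(n-1,2).
At n = 17: n-1 = 16, so u_{17} = 3 + 304 + 1440 = 1747.

1747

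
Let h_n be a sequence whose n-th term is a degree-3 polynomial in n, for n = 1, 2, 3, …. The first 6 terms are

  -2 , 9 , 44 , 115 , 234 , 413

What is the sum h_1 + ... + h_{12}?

11922

1st diffs: 11, 35, 71, 119, 179.
2nd diffs: 24, 36, 48, 60.
3rd diffs: 12, 12, 12 (constant).
Newton forward-difference form: h_n = -2 + 11·C(n-1,1) + 24·C(n-1,2) + 12·C(n-1,3).
Continuing: …, 664, 999, 1430, 1969, …, h_{12} = 3419.
Summing n = 1..12 (12 terms) gives 11922.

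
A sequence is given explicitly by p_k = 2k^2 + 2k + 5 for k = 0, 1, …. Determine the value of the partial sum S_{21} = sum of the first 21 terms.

6265

Over k = 0..20: Σk = 210, Σk² = 2870.
Total = (2)·2870 + (2)·210 + (5)·21 = 6265.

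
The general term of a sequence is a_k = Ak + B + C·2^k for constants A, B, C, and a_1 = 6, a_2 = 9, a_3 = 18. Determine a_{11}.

Write the equations: A + B + 2C = 6; 2A + B + 4C = 9; 3A + B + 8C = 18.
Subtracting the first from the second: A + 2C = 3.
Subtracting the second from the third: A + 4C = 9.
Solving: C = 3, A = -3, then B = 3.
Therefore a_{11} = -33 + 3 + 3·2048 = 6114.

6114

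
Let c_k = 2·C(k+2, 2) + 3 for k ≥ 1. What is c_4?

33

C(6, 2) = 15, so c_4 = 33.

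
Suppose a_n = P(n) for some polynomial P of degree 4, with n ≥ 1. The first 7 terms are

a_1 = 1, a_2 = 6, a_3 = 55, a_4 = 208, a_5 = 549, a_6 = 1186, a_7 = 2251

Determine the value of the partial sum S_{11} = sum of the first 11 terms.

38434

1st diffs: 5, 49, 153, 341, 637, 1065.
2nd diffs: 44, 104, 188, 296, 428.
3rd diffs: 60, 84, 108, 132.
4th diffs: 24, 24, 24 (constant).
Newton forward-difference form: a_n = 1 + 5·C(n-1,1) + 44·C(n-1,2) + 60·C(n-1,3) + 24·C(n-1,4).
Continuing: 3900, 6313, 9694, 14271.
Summing n = 1..11 (11 terms) gives 38434.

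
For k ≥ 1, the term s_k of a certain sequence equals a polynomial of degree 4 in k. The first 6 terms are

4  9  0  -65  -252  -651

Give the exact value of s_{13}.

1st diffs: 5, -9, -65, -187, -399.
2nd diffs: -14, -56, -122, -212.
3rd diffs: -42, -66, -90.
4th diffs: -24, -24 (constant).
Newton forward-difference form: s_k = 4 + 5·C(k-1,1) + (-14)·C(k-1,2) + (-42)·C(k-1,3) + (-24)·C(k-1,4).
At k = 13: k-1 = 12, so s_{13} = 4 + 60 - 924 - 9240 - 11880 = -21980.

-21980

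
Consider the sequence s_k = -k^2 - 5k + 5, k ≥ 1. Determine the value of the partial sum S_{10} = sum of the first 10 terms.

Over k = 1..10: Σk = 55, Σk² = 385.
Total = (-1)·385 + (-5)·55 + (5)·10 = -610.

-610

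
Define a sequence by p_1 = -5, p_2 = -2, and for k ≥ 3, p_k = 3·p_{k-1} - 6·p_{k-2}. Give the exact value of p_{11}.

Step forward from the initial values:
p_3 = 24;  p_4 = 84;  p_5 = 108;  p_6 = -180;  p_7 = -1188;  p_8 = -2484;  p_9 = -324;  p_{10} = 13932;  p_{11} = 43740.

43740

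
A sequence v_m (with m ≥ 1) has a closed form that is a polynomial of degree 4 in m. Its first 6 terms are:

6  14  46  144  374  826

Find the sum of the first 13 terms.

68484

1st diffs: 8, 32, 98, 230, 452.
2nd diffs: 24, 66, 132, 222.
3rd diffs: 42, 66, 90.
4th diffs: 24, 24 (constant).
So v_m = m^4 - 3m^3 + 5m^2 - m + 4.
Continuing: …, 1614, 2876, 4774, 7494, …, v_{13} = 22806.
Summing m = 1..13 (13 terms) gives 68484.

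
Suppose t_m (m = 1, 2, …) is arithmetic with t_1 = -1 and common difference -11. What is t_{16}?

-166

t_m = -1 + (m - 1)·(-11).
t_{16} = -1 + 15·(-11) = -166.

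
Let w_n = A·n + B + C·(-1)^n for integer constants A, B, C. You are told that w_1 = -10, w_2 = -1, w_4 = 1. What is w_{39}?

28

At n = 1, 2, 4: A + B - C = -10; 2A + B + C = -1; 4A + B + C = 1.
Subtracting the first from the second: A + 2C = 9.
Subtracting the second from the third: 2A = 2.
Solving: C = 4, A = 1, then B = -7.
Hence w_{39} = 1·39 + (-7) + 4·(-1) = 28.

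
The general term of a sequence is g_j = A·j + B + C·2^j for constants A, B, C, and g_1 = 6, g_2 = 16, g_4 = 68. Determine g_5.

At j = 1, 2, 4: A + B + 2C = 6; 2A + B + 4C = 16; 4A + B + 16C = 68.
Subtracting the first from the second: A + 2C = 10.
Subtracting the second from the third: 2A + 12C = 52.
Solving: C = 4, A = 2, then B = -4.
Therefore g_5 = 10 + (-4) + 4·32 = 134.

134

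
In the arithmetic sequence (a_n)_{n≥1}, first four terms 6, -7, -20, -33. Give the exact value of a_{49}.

Common difference d = -13.
a_n = 6 + (n - 1)·(-13).
a_{49} = 6 + 48·(-13) = -618.

-618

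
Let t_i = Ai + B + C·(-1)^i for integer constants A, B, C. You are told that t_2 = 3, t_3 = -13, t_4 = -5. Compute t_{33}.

The three given values yield: 2A + B + C = 3; 3A + B - C = -13; 4A + B + C = -5.
Subtracting the first from the second: A - 2C = -16.
Subtracting the second from the third: A + 2C = 8.
Solving: C = 6, A = -4, then B = 5.
Therefore t_{33} = -132 + 5 + 6·(-1) = -133.

-133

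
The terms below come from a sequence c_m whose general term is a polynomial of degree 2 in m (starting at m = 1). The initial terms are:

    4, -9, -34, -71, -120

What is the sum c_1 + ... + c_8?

-1004

1st diffs: -13, -25, -37, -49.
2nd diffs: -12, -12, -12 (constant).
Newton forward-difference form: c_m = 4 + (-13)·C(m-1,1) + (-12)·C(m-1,2).
Continuing: -181, -254, -339.
Summing m = 1..8 (8 terms) gives -1004.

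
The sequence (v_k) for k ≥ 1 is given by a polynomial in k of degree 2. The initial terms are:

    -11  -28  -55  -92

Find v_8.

1st diffs: -17, -27, -37.
2nd diffs: -10, -10 (constant).
Newton forward-difference form: v_k = -11 + (-17)·C(k-1,1) + (-10)·C(k-1,2).
At k = 8: k-1 = 7, so v_8 = -11 - 119 - 210 = -340.

-340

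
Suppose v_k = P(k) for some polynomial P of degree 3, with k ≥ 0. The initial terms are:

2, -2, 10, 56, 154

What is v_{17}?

14350

1st diffs: -4, 12, 46, 98.
2nd diffs: 16, 34, 52.
3rd diffs: 18, 18 (constant).
Newton forward-difference form: v_k = 2 + (-4)·C(k,1) + 16·C(k,2) + 18·C(k,3).
At k = 17: k = 17, so v_{17} = 2 - 68 + 2176 + 12240 = 14350.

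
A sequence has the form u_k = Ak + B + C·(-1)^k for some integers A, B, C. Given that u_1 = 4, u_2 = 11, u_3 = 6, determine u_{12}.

21

Plug in k = 1, 2, 3: A + B - C = 4; 2A + B + C = 11; 3A + B - C = 6.
Subtracting the first from the second: A + 2C = 7.
Subtracting the second from the third: A - 2C = -5.
Solving: C = 3, A = 1, then B = 6.
Hence u_{12} = 1·12 + 6 + 3·1 = 21.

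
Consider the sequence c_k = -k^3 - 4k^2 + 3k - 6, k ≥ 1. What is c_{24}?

-16062

c_{24} = -1·24^3 - 4·24^2 + 3·24 - 6 = -16062.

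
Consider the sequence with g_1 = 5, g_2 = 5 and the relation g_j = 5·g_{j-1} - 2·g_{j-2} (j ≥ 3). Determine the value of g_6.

Compute successive terms:
g_3 = 15, g_4 = 65, g_5 = 295, g_6 = 1345.

1345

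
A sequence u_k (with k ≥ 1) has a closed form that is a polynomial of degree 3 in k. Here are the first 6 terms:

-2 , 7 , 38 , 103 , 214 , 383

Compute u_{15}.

6494

1st diffs: 9, 31, 65, 111, 169.
2nd diffs: 22, 34, 46, 58.
3rd diffs: 12, 12, 12 (constant).
So u_k = 2k^3 - k^2 - 2k - 1.
Evaluating at k = 15 gives u_{15} = 6494.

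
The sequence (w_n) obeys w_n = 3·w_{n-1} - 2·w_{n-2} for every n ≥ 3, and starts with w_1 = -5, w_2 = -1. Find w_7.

247

Step forward from the initial values:
w_3 = 7; w_4 = 23; w_5 = 55; w_6 = 119; w_7 = 247.
(Characteristic roots are 2 and 1.)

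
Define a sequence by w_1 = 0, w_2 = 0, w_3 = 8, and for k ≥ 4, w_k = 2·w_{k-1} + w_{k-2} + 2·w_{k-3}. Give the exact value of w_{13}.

104360

Iterate the recurrence:
w_4 = 16, w_5 = 40, w_6 = 112, w_7 = 296, w_8 = 784, w_9 = 2088, w_{10} = 5552, w_{11} = 14760, w_{12} = 39248, w_{13} = 104360.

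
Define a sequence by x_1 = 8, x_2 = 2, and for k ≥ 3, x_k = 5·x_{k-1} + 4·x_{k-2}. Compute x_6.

7162

Compute successive terms:
x_3 = 42, x_4 = 218, x_5 = 1258, x_6 = 7162.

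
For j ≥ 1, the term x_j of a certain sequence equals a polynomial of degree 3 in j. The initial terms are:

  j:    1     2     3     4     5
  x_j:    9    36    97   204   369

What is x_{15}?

1st diffs: 27, 61, 107, 165.
2nd diffs: 34, 46, 58.
3rd diffs: 12, 12 (constant).
Newton forward-difference form: x_j = 9 + 27·C(j-1,1) + 34·C(j-1,2) + 12·C(j-1,3).
At j = 15: j-1 = 14, so x_{15} = 9 + 378 + 3094 + 4368 = 7849.

7849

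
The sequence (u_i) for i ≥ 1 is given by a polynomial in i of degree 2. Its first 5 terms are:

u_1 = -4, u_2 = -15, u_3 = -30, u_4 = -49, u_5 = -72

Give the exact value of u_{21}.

1st diffs: -11, -15, -19, -23.
2nd diffs: -4, -4, -4 (constant).
Newton forward-difference form: u_i = -4 + (-11)·C(i-1,1) + (-4)·C(i-1,2).
At i = 21: i-1 = 20, so u_{21} = -4 - 220 - 760 = -984.

-984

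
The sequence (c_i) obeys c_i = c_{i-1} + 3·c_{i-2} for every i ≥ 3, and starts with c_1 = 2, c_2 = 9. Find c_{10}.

5874

Applying the relation repeatedly:
c_3 = 15, c_4 = 42, c_5 = 87, c_6 = 213, c_7 = 474, c_8 = 1113, c_9 = 2535, c_{10} = 5874.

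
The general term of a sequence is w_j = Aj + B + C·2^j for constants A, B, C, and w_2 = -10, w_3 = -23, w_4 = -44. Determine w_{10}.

-2090

At j = 2, 3, 4: 2A + B + 4C = -10; 3A + B + 8C = -23; 4A + B + 16C = -44.
Subtracting the first from the second: A + 4C = -13.
Subtracting the second from the third: A + 8C = -21.
Solving: C = -2, A = -5, then B = 8.
Hence w_{10} = -5·10 + 8 + (-2)·1024 = -2090.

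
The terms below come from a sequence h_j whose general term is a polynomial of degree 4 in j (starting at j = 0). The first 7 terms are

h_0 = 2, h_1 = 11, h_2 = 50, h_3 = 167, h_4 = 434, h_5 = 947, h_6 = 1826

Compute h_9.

1st diffs: 9, 39, 117, 267, 513, 879.
2nd diffs: 30, 78, 150, 246, 366.
3rd diffs: 48, 72, 96, 120.
4th diffs: 24, 24, 24 (constant).
Newton forward-difference form: h_j = 2 + 9·C(j,1) + 30·C(j,2) + 48·C(j,3) + 24·C(j,4).
At j = 9: j = 9, so h_9 = 2 + 81 + 1080 + 4032 + 3024 = 8219.

8219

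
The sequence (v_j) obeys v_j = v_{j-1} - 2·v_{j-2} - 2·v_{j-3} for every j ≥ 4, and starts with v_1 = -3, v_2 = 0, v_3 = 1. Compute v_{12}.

Step forward from the initial values:
v_4 = 7, v_5 = 5, v_6 = -11, v_7 = -35, v_8 = -23, v_9 = 69, v_{10} = 185, v_{11} = 93, v_{12} = -415.

-415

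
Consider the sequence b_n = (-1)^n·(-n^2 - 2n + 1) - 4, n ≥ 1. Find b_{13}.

(-1)^13 = -1; -n^2 - 2n + 1 at n=13 is -194; so b_{13} = 190.

190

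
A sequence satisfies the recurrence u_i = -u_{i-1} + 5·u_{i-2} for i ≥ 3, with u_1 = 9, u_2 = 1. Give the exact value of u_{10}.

u_3 = 44;  u_4 = -39;  u_5 = 259;  u_6 = -454;  u_7 = 1749;  u_8 = -4019;  u_9 = 12764;  u_{10} = -32859.

-32859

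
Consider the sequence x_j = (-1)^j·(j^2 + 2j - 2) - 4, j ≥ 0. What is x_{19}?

(-1)^19 = -1; j^2 + 2j - 2 at j=19 is 397; so x_{19} = -401.

-401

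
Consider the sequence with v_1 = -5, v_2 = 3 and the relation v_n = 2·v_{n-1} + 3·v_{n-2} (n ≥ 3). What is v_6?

-117

v_3 = -9  v_4 = -9  v_5 = -45  v_6 = -117.
(Characteristic roots are 3 and -1.)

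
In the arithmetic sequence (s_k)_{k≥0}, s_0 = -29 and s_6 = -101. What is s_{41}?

-521

Common difference d = (-101 - (-29)) / (6 - 0) = -12.
s_k = -29 + (k - 0)·(-12).
s_{41} = -29 + 41·(-12) = -521.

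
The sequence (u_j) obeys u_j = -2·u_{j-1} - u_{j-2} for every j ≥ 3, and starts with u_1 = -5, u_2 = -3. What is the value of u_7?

Applying the relation repeatedly:
u_3 = 11  u_4 = -19  u_5 = 27  u_6 = -35  u_7 = 43.
(Characteristic roots are -1 and -1.)

43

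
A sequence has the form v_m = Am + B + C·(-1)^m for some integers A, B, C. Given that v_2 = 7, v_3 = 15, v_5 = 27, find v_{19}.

111

Write the equations: 2A + B + C = 7; 3A + B - C = 15; 5A + B - C = 27.
Subtracting the first from the second: A - 2C = 8.
Subtracting the second from the third: 2A = 12.
Solving: C = -1, A = 6, then B = -4.
Therefore v_{19} = 114 + (-4) + (-1)·(-1) = 111.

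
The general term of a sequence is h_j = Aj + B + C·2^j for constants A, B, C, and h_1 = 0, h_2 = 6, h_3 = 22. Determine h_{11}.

Write the equations: A + B + 2C = 0; 2A + B + 4C = 6; 3A + B + 8C = 22.
Subtracting the first from the second: A + 2C = 6.
Subtracting the second from the third: A + 4C = 16.
Solving: C = 5, A = -4, then B = -6.
So h_j = -4·j + (-6) + 5·2^j; at j=11 this is 10190.

10190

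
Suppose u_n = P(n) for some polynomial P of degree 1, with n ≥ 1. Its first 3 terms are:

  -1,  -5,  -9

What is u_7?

-25

1st diffs: -4, -4 (constant).
So u_n = -4n + 3.
Evaluating at n = 7 gives u_7 = -25.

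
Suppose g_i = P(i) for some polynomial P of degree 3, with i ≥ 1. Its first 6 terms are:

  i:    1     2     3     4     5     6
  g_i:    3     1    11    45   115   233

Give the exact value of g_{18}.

9761

1st diffs: -2, 10, 34, 70, 118.
2nd diffs: 12, 24, 36, 48.
3rd diffs: 12, 12, 12 (constant).
Newton forward-difference form: g_i = 3 + (-2)·C(i-1,1) + 12·C(i-1,2) + 12·C(i-1,3).
At i = 18: i-1 = 17, so g_{18} = 3 - 34 + 1632 + 8160 = 9761.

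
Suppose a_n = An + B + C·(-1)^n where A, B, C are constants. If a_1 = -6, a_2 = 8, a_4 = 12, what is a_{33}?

58

At n = 1, 2, 4: A + B - C = -6; 2A + B + C = 8; 4A + B + C = 12.
Subtracting the first from the second: A + 2C = 14.
Subtracting the second from the third: 2A = 4.
Solving: C = 6, A = 2, then B = -2.
Therefore a_{33} = 66 + (-2) + 6·(-1) = 58.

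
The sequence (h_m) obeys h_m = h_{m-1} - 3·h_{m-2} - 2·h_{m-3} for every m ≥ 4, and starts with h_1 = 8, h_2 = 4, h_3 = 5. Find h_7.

Step forward from the initial values:
h_4 = -23, h_5 = -46, h_6 = 13, h_7 = 197.

197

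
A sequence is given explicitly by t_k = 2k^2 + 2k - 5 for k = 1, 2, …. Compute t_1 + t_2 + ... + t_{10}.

Over k = 1..10: Σk = 55, Σk² = 385.
Total = (2)·385 + (2)·55 + (-5)·10 = 830.

830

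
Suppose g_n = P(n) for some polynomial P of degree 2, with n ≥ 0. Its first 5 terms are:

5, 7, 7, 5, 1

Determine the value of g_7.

-23

1st diffs: 2, 0, -2, -4.
2nd diffs: -2, -2, -2 (constant).
Newton forward-difference form: g_n = 5 + 2·C(n,1) + (-2)·C(n,2).
At n = 7: n = 7, so g_7 = 5 + 14 - 42 = -23.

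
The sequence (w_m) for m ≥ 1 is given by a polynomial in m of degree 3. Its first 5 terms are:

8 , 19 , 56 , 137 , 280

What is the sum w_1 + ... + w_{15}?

37675

1st diffs: 11, 37, 81, 143.
2nd diffs: 26, 44, 62.
3rd diffs: 18, 18 (constant).
Newton forward-difference form: w_m = 8 + 11·C(m-1,1) + 26·C(m-1,2) + 18·C(m-1,3).
Continuing: …, 503, 824, 1261, 1832, …, w_{15} = 9080.
Summing m = 1..15 (15 terms) gives 37675.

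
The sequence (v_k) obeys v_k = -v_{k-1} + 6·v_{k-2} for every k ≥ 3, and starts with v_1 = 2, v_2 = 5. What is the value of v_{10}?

Iterate the recurrence:
v_3 = 7;  v_4 = 23;  v_5 = 19;  v_6 = 119;  v_7 = -5;  v_8 = 719;  v_9 = -749;  v_{10} = 5063.
(Characteristic roots are 2 and -3.)

5063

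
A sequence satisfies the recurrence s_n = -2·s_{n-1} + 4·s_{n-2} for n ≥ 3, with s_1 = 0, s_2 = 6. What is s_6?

480

Step forward from the initial values:
s_3 = -12;  s_4 = 48;  s_5 = -144;  s_6 = 480.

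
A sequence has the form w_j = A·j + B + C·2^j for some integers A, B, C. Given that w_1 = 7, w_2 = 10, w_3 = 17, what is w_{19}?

1048561

At j = 1, 2, 3: A + B + 2C = 7; 2A + B + 4C = 10; 3A + B + 8C = 17.
Subtracting the first from the second: A + 2C = 3.
Subtracting the second from the third: A + 4C = 7.
Solving: C = 2, A = -1, then B = 4.
Therefore w_{19} = -19 + 4 + 2·524288 = 1048561.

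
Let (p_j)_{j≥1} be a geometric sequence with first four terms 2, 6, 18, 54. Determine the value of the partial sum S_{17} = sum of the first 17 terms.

Common ratio r = 3.
p_j = 2·3^(j-1).
S = 2·(3^17 - 1)/(3 - 1) = 2·(129140163 - 1)/(2) = 129140162.

129140162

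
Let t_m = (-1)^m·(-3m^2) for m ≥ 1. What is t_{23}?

1587

(-1)^23 = -1; -3m^2 at m=23 is -1587; so t_{23} = 1587.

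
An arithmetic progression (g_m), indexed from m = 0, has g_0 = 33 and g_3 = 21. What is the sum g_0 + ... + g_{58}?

Common difference d = (21 - 33) / (3 - 0) = -4.
g_m = 33 + (m - 0)·(-4).
g_{58} = -199; S = 59·(33 + (-199))/2 = -4897.

-4897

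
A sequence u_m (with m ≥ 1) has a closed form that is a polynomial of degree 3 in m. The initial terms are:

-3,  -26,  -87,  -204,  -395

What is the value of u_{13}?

-6747

1st diffs: -23, -61, -117, -191.
2nd diffs: -38, -56, -74.
3rd diffs: -18, -18 (constant).
So u_m = -3m^3 - m^2 + m.
Evaluating at m = 13 gives u_{13} = -6747.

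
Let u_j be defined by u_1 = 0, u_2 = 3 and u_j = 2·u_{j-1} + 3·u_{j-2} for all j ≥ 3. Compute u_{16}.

u_3 = 6; u_4 = 21; u_5 = 60; …; u_{13} = 398580; u_{14} = 1195743; u_{15} = 3587226; u_{16} = 10761681.
(Characteristic roots are 3 and -1.)

10761681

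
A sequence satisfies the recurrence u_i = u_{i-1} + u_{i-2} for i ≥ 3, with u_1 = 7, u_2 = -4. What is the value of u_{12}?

29

Iterate the recurrence:
u_3 = 3;  u_4 = -1;  u_5 = 2;  u_6 = 1;  u_7 = 3;  u_8 = 4;  u_9 = 7;  u_{10} = 11;  u_{11} = 18;  u_{12} = 29.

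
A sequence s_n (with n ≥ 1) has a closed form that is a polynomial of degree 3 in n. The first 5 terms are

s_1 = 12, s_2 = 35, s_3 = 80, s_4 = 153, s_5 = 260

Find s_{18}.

7475

1st diffs: 23, 45, 73, 107.
2nd diffs: 22, 28, 34.
3rd diffs: 6, 6 (constant).
Newton forward-difference form: s_n = 12 + 23·C(n-1,1) + 22·C(n-1,2) + 6·C(n-1,3).
At n = 18: n-1 = 17, so s_{18} = 12 + 391 + 2992 + 4080 = 7475.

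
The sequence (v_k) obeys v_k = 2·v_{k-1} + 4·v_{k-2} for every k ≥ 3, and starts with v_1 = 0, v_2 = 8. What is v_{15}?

Compute successive terms:
v_3 = 16; v_4 = 64; v_5 = 192; …; v_{12} = 729088; v_{13} = 2359296; v_{14} = 7634944; v_{15} = 24707072.

24707072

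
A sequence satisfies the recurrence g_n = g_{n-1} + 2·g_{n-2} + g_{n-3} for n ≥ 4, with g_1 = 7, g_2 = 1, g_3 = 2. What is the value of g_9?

385

g_4 = 11  g_5 = 16  g_6 = 40  g_7 = 83  g_8 = 179  g_9 = 385.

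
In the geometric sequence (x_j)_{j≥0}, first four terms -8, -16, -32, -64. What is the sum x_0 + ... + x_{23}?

Common ratio r = 2.
x_j = (-8)·2^(j-0).
S = (-8)·(2^24 - 1)/(2 - 1) = (-8)·(16777216 - 1)/(1) = -134217720.

-134217720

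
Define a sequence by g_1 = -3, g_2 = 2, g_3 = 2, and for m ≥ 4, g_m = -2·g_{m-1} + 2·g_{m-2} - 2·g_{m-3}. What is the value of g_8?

Compute successive terms:
g_4 = 6, g_5 = -12, g_6 = 32, g_7 = -100, g_8 = 288.

288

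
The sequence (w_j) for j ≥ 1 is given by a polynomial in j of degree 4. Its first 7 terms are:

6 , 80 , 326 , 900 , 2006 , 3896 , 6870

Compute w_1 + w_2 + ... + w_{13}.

228358

1st diffs: 74, 246, 574, 1106, 1890, 2974.
2nd diffs: 172, 328, 532, 784, 1084.
3rd diffs: 156, 204, 252, 300.
4th diffs: 48, 48, 48 (constant).
Newton forward-difference form: w_j = 6 + 74·C(j-1,1) + 172·C(j-1,2) + 156·C(j-1,3) + 48·C(j-1,4).
Continuing: …, 11276, 17510, 26016, 37286, …, w_{13} = 70326.
Summing j = 1..13 (13 terms) gives 228358.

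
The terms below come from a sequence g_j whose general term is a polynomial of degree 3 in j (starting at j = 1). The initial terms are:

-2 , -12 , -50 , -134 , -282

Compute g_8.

1st diffs: -10, -38, -84, -148.
2nd diffs: -28, -46, -64.
3rd diffs: -18, -18 (constant).
So g_j = -3j^3 + 4j^2 - j - 2.
Evaluating at j = 8 gives g_8 = -1290.

-1290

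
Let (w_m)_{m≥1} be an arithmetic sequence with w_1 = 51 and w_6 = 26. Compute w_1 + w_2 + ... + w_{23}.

-92

Common difference d = (26 - 51) / (6 - 1) = -5.
w_m = 51 + (m - 1)·(-5).
w_{23} = -59; S = 23·(51 + (-59))/2 = -92.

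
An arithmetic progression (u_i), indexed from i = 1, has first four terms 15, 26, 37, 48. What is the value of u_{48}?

532

Common difference d = 11.
u_i = 15 + (i - 1)·11.
u_{48} = 15 + 47·11 = 532.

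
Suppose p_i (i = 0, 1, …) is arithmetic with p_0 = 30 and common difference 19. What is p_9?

201

p_i = 30 + (i - 0)·19.
p_9 = 30 + 9·19 = 201.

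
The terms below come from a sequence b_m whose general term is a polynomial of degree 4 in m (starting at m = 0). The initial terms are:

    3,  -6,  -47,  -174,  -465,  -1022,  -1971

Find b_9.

-8790

1st diffs: -9, -41, -127, -291, -557, -949.
2nd diffs: -32, -86, -164, -266, -392.
3rd diffs: -54, -78, -102, -126.
4th diffs: -24, -24, -24 (constant).
Newton forward-difference form: b_m = 3 + (-9)·C(m,1) + (-32)·C(m,2) + (-54)·C(m,3) + (-24)·C(m,4).
At m = 9: m = 9, so b_9 = 3 - 81 - 1152 - 4536 - 3024 = -8790.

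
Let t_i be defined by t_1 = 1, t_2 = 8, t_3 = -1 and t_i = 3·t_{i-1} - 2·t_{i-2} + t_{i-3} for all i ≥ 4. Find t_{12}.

Iterate the recurrence:
t_4 = -18; t_5 = -44; t_6 = -97; t_7 = -221; t_8 = -513; t_9 = -1194; t_{10} = -2777; t_{11} = -6456; t_{12} = -15008.

-15008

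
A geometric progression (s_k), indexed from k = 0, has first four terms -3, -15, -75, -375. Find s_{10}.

-29296875

Common ratio r = 5.
s_k = (-3)·5^(k-0).
s_{10} = (-3)·5^10 = -29296875.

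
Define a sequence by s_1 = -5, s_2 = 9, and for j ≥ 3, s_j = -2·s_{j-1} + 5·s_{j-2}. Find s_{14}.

Applying the relation repeatedly:
s_3 = -43, s_4 = 131, s_5 = -477, …, s_{11} = -791163, s_{12} = 2728771, s_{13} = -9413357, s_{14} = 32470569.

32470569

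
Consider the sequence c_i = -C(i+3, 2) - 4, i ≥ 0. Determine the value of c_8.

-59

C(11, 2) = 55, so c_8 = -59.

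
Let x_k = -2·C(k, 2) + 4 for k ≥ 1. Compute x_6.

C(6, 2) = 15, so x_6 = -26.

-26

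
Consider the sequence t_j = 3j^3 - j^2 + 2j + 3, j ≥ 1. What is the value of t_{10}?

t_{10} = 3·10^3 - 1·10^2 + 2·10 + 3 = 2923.

2923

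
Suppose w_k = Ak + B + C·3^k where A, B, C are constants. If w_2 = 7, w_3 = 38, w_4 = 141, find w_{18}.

At k = 2, 3, 4: 2A + B + 9C = 7; 3A + B + 27C = 38; 4A + B + 81C = 141.
Subtracting the first from the second: A + 18C = 31.
Subtracting the second from the third: A + 54C = 103.
Solving: C = 2, A = -5, then B = -1.
Hence w_{18} = -5·18 + (-1) + 2·387420489 = 774840887.

774840887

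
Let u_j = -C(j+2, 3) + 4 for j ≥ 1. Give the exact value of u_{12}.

C(14, 3) = 364, so u_{12} = -360.

-360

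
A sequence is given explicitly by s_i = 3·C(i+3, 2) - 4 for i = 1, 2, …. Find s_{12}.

311

C(15, 2) = 105, so s_{12} = 311.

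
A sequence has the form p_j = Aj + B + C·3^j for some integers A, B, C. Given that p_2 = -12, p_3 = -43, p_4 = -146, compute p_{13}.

The three given values yield: 2A + B + 9C = -12; 3A + B + 27C = -43; 4A + B + 81C = -146.
Subtracting the first from the second: A + 18C = -31.
Subtracting the second from the third: A + 54C = -103.
Solving: C = -2, A = 5, then B = -4.
So p_j = 5·j + (-4) + (-2)·3^j; at j=13 this is -3188585.

-3188585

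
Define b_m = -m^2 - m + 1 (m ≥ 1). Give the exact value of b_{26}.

-701

b_{26} = -1·26^2 - 1·26 + 1 = -701.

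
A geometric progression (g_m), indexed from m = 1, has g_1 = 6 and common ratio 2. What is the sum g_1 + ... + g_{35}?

206158430202

g_m = 6·2^(m-1).
S = 6·(2^35 - 1)/(2 - 1) = 6·(34359738368 - 1)/(1) = 206158430202.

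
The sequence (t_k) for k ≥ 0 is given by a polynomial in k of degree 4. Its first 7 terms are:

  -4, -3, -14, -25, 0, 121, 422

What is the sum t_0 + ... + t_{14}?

83037

1st diffs: 1, -11, -11, 25, 121, 301.
2nd diffs: -12, 0, 36, 96, 180.
3rd diffs: 12, 36, 60, 84.
4th diffs: 24, 24, 24 (constant).
Newton forward-difference form: t_k = -4 + 1·C(k,1) + (-12)·C(k,2) + 12·C(k,3) + 24·C(k,4).
Continuing: …, 1011, 2020, 3605, 5946, …, t_{14} = 27310.
Summing k = 0..14 (15 terms) gives 83037.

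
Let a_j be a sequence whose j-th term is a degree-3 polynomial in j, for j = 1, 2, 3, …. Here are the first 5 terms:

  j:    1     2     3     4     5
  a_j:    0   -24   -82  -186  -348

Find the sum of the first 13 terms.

-20176

1st diffs: -24, -58, -104, -162.
2nd diffs: -34, -46, -58.
3rd diffs: -12, -12 (constant).
Newton forward-difference form: a_j = (-24)·C(j-1,1) + (-34)·C(j-1,2) + (-12)·C(j-1,3).
Continuing: …, -580, -894, -1302, -1816, …, a_{13} = -5172.
Summing j = 1..13 (13 terms) gives -20176.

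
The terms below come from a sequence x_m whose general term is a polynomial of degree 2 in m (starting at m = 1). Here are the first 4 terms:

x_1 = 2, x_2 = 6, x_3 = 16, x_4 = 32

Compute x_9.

1st diffs: 4, 10, 16.
2nd diffs: 6, 6 (constant).
Newton forward-difference form: x_m = 2 + 4·C(m-1,1) + 6·C(m-1,2).
At m = 9: m-1 = 8, so x_9 = 2 + 32 + 168 = 202.

202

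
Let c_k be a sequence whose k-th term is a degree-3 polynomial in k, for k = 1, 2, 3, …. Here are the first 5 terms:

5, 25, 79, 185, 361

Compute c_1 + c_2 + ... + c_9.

1st diffs: 20, 54, 106, 176.
2nd diffs: 34, 52, 70.
3rd diffs: 18, 18 (constant).
So c_k = 3k^3 - k^2 + 2k + 1.
Continuing: 625, 995, 1489, 2125.
Summing k = 1..9 (9 terms) gives 5889.

5889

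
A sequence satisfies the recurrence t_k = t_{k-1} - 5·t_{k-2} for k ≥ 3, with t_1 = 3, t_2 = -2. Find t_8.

Applying the relation repeatedly:
t_3 = -17, t_4 = -7, t_5 = 78, t_6 = 113, t_7 = -277, t_8 = -842.

-842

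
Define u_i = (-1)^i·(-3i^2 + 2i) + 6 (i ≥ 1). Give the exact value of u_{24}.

-1674

(-1)^24 = 1; -3i^2 + 2i at i=24 is -1680; so u_{24} = -1674.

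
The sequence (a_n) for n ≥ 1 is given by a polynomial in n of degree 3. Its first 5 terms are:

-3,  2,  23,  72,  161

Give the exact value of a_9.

1157

1st diffs: 5, 21, 49, 89.
2nd diffs: 16, 28, 40.
3rd diffs: 12, 12 (constant).
Newton forward-difference form: a_n = -3 + 5·C(n-1,1) + 16·C(n-1,2) + 12·C(n-1,3).
At n = 9: n-1 = 8, so a_9 = -3 + 40 + 448 + 672 = 1157.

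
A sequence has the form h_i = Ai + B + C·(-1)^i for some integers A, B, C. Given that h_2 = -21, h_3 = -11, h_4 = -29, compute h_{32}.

Plug in i = 2, 3, 4: 2A + B + C = -21; 3A + B - C = -11; 4A + B + C = -29.
Subtracting the first from the second: A - 2C = 10.
Subtracting the second from the third: A + 2C = -18.
Solving: C = -7, A = -4, then B = -6.
Therefore h_{32} = -128 + (-6) + (-7)·1 = -141.

-141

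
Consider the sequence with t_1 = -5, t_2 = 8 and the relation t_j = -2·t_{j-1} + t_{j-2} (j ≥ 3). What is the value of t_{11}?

-23949

Iterate the recurrence:
t_3 = -21;  t_4 = 50;  t_5 = -121;  t_6 = 292;  t_7 = -705;  t_8 = 1702;  t_9 = -4109;  t_{10} = 9920;  t_{11} = -23949.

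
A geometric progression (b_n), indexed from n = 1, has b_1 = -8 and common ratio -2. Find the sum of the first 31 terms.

b_n = (-8)·(-2)^(n-1).
S = (-8)·((-2)^31 - 1)/(-2 - 1) = (-8)·(-2147483648 - 1)/(-3) = -5726623064.

-5726623064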